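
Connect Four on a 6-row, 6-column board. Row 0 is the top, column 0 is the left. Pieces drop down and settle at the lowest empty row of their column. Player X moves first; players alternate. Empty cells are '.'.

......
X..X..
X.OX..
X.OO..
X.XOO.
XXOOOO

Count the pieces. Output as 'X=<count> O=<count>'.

X=9 O=9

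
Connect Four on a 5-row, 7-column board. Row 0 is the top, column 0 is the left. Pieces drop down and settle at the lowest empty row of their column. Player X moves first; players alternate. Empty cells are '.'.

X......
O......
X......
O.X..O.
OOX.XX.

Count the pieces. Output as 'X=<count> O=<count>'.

X=6 O=5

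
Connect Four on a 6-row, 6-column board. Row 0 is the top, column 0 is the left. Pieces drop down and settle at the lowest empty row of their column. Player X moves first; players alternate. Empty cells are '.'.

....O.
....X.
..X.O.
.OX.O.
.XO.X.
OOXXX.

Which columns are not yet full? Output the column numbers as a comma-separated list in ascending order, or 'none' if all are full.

Answer: 0,1,2,3,5

Derivation:
col 0: top cell = '.' → open
col 1: top cell = '.' → open
col 2: top cell = '.' → open
col 3: top cell = '.' → open
col 4: top cell = 'O' → FULL
col 5: top cell = '.' → open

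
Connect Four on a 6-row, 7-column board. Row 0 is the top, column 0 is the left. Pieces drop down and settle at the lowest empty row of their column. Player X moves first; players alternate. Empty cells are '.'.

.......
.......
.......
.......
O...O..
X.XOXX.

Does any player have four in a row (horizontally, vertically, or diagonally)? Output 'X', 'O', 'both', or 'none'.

none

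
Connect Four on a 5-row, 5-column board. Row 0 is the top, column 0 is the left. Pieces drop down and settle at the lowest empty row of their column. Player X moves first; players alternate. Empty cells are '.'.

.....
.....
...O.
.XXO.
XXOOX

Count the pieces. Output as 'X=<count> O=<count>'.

X=5 O=4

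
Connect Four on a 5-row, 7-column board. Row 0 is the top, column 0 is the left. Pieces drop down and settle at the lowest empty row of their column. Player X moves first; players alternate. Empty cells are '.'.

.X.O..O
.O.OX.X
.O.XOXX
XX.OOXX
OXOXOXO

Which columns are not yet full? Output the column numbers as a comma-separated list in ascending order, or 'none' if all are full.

Answer: 0,2,4,5

Derivation:
col 0: top cell = '.' → open
col 1: top cell = 'X' → FULL
col 2: top cell = '.' → open
col 3: top cell = 'O' → FULL
col 4: top cell = '.' → open
col 5: top cell = '.' → open
col 6: top cell = 'O' → FULL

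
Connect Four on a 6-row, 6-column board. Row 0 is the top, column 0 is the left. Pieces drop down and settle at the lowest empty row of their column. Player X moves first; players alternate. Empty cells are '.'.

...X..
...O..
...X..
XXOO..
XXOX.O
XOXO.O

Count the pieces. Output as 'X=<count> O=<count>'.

X=9 O=8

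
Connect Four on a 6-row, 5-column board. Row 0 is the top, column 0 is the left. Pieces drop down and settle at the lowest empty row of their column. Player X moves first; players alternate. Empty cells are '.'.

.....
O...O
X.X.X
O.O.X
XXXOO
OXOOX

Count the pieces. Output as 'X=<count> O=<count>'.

X=9 O=9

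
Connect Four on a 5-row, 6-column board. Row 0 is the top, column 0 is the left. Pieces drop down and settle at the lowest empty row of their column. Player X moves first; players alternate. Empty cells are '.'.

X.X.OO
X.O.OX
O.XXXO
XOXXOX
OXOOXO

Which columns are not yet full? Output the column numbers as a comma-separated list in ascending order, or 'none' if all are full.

Answer: 1,3

Derivation:
col 0: top cell = 'X' → FULL
col 1: top cell = '.' → open
col 2: top cell = 'X' → FULL
col 3: top cell = '.' → open
col 4: top cell = 'O' → FULL
col 5: top cell = 'O' → FULL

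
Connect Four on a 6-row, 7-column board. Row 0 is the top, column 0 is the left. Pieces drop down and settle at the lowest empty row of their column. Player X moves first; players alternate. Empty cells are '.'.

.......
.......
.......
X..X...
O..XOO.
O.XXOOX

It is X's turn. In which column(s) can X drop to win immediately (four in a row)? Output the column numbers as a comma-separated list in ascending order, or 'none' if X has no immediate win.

col 0: drop X → no win
col 1: drop X → no win
col 2: drop X → no win
col 3: drop X → WIN!
col 4: drop X → no win
col 5: drop X → no win
col 6: drop X → no win

Answer: 3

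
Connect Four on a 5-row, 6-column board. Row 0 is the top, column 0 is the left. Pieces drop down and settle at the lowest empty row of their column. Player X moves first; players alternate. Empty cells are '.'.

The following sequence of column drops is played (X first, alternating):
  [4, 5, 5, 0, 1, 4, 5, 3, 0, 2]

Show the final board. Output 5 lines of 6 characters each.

Move 1: X drops in col 4, lands at row 4
Move 2: O drops in col 5, lands at row 4
Move 3: X drops in col 5, lands at row 3
Move 4: O drops in col 0, lands at row 4
Move 5: X drops in col 1, lands at row 4
Move 6: O drops in col 4, lands at row 3
Move 7: X drops in col 5, lands at row 2
Move 8: O drops in col 3, lands at row 4
Move 9: X drops in col 0, lands at row 3
Move 10: O drops in col 2, lands at row 4

Answer: ......
......
.....X
X...OX
OXOOXO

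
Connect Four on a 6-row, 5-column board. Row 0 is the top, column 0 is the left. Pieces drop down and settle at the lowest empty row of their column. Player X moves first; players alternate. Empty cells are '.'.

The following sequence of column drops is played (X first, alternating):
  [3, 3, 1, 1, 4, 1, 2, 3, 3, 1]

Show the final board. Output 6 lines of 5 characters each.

Move 1: X drops in col 3, lands at row 5
Move 2: O drops in col 3, lands at row 4
Move 3: X drops in col 1, lands at row 5
Move 4: O drops in col 1, lands at row 4
Move 5: X drops in col 4, lands at row 5
Move 6: O drops in col 1, lands at row 3
Move 7: X drops in col 2, lands at row 5
Move 8: O drops in col 3, lands at row 3
Move 9: X drops in col 3, lands at row 2
Move 10: O drops in col 1, lands at row 2

Answer: .....
.....
.O.X.
.O.O.
.O.O.
.XXXX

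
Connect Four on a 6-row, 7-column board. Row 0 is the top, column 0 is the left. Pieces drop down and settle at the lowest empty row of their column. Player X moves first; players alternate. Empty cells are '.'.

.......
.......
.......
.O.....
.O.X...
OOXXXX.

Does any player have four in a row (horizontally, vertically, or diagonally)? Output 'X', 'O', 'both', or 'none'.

X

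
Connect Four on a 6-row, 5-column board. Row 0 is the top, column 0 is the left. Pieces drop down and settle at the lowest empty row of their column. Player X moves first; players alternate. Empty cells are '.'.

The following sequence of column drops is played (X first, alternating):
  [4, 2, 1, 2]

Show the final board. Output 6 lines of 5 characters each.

Move 1: X drops in col 4, lands at row 5
Move 2: O drops in col 2, lands at row 5
Move 3: X drops in col 1, lands at row 5
Move 4: O drops in col 2, lands at row 4

Answer: .....
.....
.....
.....
..O..
.XO.X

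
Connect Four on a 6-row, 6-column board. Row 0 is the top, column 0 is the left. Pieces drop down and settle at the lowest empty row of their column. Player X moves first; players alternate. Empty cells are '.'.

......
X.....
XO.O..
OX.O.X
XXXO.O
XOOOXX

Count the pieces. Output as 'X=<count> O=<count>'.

X=10 O=9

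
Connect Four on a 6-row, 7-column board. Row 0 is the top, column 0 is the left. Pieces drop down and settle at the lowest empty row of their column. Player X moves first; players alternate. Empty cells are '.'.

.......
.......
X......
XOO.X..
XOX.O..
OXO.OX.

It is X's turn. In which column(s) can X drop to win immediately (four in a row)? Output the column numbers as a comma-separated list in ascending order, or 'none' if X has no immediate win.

col 0: drop X → WIN!
col 1: drop X → no win
col 2: drop X → no win
col 3: drop X → no win
col 4: drop X → no win
col 5: drop X → no win
col 6: drop X → no win

Answer: 0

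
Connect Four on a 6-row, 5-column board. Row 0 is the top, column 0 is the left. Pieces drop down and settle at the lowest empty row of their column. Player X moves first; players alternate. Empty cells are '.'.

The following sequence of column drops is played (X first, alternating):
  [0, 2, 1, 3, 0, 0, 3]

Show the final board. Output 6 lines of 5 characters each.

Answer: .....
.....
.....
O....
X..X.
XXOO.

Derivation:
Move 1: X drops in col 0, lands at row 5
Move 2: O drops in col 2, lands at row 5
Move 3: X drops in col 1, lands at row 5
Move 4: O drops in col 3, lands at row 5
Move 5: X drops in col 0, lands at row 4
Move 6: O drops in col 0, lands at row 3
Move 7: X drops in col 3, lands at row 4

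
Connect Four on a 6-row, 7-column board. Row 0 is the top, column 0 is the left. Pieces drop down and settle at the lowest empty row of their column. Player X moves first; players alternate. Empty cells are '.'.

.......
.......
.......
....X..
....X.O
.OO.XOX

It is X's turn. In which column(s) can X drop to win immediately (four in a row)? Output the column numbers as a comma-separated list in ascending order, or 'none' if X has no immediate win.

Answer: 4

Derivation:
col 0: drop X → no win
col 1: drop X → no win
col 2: drop X → no win
col 3: drop X → no win
col 4: drop X → WIN!
col 5: drop X → no win
col 6: drop X → no win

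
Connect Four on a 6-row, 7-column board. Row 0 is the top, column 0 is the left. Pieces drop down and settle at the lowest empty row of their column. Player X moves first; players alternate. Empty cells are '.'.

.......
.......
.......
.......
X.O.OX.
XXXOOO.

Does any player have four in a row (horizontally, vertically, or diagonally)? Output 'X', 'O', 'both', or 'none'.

none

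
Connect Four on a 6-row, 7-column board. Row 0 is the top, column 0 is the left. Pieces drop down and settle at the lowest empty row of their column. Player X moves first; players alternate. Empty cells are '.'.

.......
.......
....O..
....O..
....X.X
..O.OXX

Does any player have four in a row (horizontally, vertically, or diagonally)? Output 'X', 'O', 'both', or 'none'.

none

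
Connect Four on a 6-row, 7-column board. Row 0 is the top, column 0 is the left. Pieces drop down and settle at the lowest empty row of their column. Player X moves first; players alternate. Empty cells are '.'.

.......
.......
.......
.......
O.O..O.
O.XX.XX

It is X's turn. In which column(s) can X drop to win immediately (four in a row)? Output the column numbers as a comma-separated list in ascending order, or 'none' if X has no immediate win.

col 0: drop X → no win
col 1: drop X → no win
col 2: drop X → no win
col 3: drop X → no win
col 4: drop X → WIN!
col 5: drop X → no win
col 6: drop X → no win

Answer: 4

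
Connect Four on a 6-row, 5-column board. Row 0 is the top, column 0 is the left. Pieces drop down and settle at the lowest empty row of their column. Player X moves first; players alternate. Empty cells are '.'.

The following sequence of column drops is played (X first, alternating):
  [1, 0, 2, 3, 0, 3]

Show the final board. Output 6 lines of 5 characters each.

Answer: .....
.....
.....
.....
X..O.
OXXO.

Derivation:
Move 1: X drops in col 1, lands at row 5
Move 2: O drops in col 0, lands at row 5
Move 3: X drops in col 2, lands at row 5
Move 4: O drops in col 3, lands at row 5
Move 5: X drops in col 0, lands at row 4
Move 6: O drops in col 3, lands at row 4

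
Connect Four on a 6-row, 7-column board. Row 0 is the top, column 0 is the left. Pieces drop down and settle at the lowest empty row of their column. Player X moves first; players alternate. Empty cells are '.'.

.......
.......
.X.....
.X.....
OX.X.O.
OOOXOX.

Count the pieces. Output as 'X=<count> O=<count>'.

X=6 O=6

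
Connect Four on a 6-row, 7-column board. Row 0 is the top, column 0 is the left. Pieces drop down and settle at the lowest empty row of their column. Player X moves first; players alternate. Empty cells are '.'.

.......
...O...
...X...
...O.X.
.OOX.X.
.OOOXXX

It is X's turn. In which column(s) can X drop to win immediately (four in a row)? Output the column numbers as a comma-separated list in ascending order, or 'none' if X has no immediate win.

Answer: 5

Derivation:
col 0: drop X → no win
col 1: drop X → no win
col 2: drop X → no win
col 3: drop X → no win
col 4: drop X → no win
col 5: drop X → WIN!
col 6: drop X → no win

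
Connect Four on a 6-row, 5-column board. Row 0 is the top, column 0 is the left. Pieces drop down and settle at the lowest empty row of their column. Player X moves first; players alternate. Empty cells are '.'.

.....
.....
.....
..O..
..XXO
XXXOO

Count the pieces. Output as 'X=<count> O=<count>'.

X=5 O=4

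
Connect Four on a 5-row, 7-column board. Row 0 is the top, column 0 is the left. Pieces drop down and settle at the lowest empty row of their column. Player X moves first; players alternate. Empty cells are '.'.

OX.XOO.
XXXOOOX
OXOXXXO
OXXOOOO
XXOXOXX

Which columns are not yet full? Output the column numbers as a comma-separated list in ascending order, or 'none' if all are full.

col 0: top cell = 'O' → FULL
col 1: top cell = 'X' → FULL
col 2: top cell = '.' → open
col 3: top cell = 'X' → FULL
col 4: top cell = 'O' → FULL
col 5: top cell = 'O' → FULL
col 6: top cell = '.' → open

Answer: 2,6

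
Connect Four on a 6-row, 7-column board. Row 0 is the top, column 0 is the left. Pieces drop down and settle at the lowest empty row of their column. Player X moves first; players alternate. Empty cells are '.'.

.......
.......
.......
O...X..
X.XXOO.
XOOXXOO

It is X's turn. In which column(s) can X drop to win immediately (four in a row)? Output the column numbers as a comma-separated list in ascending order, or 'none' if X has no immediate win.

col 0: drop X → no win
col 1: drop X → WIN!
col 2: drop X → no win
col 3: drop X → no win
col 4: drop X → no win
col 5: drop X → no win
col 6: drop X → no win

Answer: 1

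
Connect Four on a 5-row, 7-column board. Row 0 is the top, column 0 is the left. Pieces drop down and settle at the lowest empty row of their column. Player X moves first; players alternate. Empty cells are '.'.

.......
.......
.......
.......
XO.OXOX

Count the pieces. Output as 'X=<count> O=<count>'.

X=3 O=3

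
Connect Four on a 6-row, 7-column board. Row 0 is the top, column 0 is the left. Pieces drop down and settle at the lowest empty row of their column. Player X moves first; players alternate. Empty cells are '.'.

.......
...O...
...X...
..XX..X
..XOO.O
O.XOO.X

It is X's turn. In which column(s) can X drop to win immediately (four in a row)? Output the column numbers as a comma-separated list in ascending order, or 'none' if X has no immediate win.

Answer: 2

Derivation:
col 0: drop X → no win
col 1: drop X → no win
col 2: drop X → WIN!
col 3: drop X → no win
col 4: drop X → no win
col 5: drop X → no win
col 6: drop X → no win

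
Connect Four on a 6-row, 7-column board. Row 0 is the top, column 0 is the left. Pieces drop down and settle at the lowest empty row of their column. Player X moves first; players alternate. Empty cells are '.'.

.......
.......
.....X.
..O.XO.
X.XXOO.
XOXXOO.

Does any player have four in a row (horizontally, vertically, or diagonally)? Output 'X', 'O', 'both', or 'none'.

X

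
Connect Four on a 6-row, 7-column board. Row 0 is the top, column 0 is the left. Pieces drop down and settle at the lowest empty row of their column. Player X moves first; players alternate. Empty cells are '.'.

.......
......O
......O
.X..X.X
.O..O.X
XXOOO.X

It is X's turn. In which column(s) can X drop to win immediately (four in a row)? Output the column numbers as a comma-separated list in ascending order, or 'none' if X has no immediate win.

col 0: drop X → no win
col 1: drop X → no win
col 2: drop X → no win
col 3: drop X → no win
col 4: drop X → no win
col 5: drop X → no win
col 6: drop X → no win

Answer: none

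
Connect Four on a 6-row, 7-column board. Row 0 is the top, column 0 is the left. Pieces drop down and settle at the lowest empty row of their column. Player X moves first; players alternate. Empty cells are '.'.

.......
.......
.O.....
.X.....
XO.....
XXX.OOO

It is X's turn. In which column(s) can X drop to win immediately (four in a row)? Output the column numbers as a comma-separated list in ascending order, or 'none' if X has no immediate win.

Answer: 3

Derivation:
col 0: drop X → no win
col 1: drop X → no win
col 2: drop X → no win
col 3: drop X → WIN!
col 4: drop X → no win
col 5: drop X → no win
col 6: drop X → no win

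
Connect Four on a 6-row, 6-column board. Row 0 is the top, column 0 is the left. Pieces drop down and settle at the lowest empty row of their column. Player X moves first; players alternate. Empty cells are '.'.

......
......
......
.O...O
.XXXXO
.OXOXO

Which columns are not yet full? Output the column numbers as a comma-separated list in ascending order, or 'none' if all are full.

col 0: top cell = '.' → open
col 1: top cell = '.' → open
col 2: top cell = '.' → open
col 3: top cell = '.' → open
col 4: top cell = '.' → open
col 5: top cell = '.' → open

Answer: 0,1,2,3,4,5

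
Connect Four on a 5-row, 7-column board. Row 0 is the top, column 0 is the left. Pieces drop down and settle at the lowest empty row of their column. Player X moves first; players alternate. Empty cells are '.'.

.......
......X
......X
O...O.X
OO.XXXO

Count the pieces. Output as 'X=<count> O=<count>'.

X=6 O=5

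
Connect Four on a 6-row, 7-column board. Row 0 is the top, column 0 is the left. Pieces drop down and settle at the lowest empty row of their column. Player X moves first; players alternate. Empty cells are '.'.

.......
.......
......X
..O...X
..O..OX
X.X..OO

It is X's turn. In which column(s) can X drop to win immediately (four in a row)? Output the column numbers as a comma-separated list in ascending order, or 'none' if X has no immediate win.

Answer: 6

Derivation:
col 0: drop X → no win
col 1: drop X → no win
col 2: drop X → no win
col 3: drop X → no win
col 4: drop X → no win
col 5: drop X → no win
col 6: drop X → WIN!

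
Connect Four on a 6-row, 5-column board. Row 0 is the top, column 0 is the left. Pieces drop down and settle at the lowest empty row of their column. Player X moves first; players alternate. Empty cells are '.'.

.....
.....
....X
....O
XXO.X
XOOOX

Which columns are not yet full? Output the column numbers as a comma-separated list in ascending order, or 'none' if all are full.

Answer: 0,1,2,3,4

Derivation:
col 0: top cell = '.' → open
col 1: top cell = '.' → open
col 2: top cell = '.' → open
col 3: top cell = '.' → open
col 4: top cell = '.' → open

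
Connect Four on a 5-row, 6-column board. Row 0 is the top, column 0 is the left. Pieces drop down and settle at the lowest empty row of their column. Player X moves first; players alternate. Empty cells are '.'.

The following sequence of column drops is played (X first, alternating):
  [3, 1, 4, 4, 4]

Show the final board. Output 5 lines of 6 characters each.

Answer: ......
......
....X.
....O.
.O.XX.

Derivation:
Move 1: X drops in col 3, lands at row 4
Move 2: O drops in col 1, lands at row 4
Move 3: X drops in col 4, lands at row 4
Move 4: O drops in col 4, lands at row 3
Move 5: X drops in col 4, lands at row 2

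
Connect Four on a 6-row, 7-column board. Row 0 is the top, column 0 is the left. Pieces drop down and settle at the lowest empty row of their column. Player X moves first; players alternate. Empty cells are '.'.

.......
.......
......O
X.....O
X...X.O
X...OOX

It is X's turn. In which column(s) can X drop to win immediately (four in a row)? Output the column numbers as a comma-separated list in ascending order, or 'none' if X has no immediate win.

col 0: drop X → WIN!
col 1: drop X → no win
col 2: drop X → no win
col 3: drop X → no win
col 4: drop X → no win
col 5: drop X → no win
col 6: drop X → no win

Answer: 0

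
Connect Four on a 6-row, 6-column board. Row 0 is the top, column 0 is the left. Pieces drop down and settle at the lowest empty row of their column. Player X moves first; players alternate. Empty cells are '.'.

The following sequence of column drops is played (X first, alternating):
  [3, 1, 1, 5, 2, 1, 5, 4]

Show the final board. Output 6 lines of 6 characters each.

Answer: ......
......
......
.O....
.X...X
.OXXOO

Derivation:
Move 1: X drops in col 3, lands at row 5
Move 2: O drops in col 1, lands at row 5
Move 3: X drops in col 1, lands at row 4
Move 4: O drops in col 5, lands at row 5
Move 5: X drops in col 2, lands at row 5
Move 6: O drops in col 1, lands at row 3
Move 7: X drops in col 5, lands at row 4
Move 8: O drops in col 4, lands at row 5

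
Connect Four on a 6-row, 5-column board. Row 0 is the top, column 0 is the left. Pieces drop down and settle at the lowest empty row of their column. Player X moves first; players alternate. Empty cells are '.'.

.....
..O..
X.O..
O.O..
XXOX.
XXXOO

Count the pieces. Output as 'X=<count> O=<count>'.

X=7 O=7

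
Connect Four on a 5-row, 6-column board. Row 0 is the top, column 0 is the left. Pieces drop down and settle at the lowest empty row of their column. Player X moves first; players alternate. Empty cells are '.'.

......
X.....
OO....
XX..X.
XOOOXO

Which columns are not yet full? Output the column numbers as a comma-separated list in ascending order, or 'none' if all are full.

col 0: top cell = '.' → open
col 1: top cell = '.' → open
col 2: top cell = '.' → open
col 3: top cell = '.' → open
col 4: top cell = '.' → open
col 5: top cell = '.' → open

Answer: 0,1,2,3,4,5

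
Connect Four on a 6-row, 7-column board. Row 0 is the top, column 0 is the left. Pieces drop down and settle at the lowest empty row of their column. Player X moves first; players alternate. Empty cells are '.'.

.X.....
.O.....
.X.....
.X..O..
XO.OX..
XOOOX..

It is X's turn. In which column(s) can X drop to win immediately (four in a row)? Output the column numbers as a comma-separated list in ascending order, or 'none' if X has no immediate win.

col 0: drop X → no win
col 2: drop X → no win
col 3: drop X → no win
col 4: drop X → no win
col 5: drop X → no win
col 6: drop X → no win

Answer: none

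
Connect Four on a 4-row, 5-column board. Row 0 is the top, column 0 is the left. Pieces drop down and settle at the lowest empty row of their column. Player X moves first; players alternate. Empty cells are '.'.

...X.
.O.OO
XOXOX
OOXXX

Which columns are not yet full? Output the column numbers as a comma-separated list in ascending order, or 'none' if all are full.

Answer: 0,1,2,4

Derivation:
col 0: top cell = '.' → open
col 1: top cell = '.' → open
col 2: top cell = '.' → open
col 3: top cell = 'X' → FULL
col 4: top cell = '.' → open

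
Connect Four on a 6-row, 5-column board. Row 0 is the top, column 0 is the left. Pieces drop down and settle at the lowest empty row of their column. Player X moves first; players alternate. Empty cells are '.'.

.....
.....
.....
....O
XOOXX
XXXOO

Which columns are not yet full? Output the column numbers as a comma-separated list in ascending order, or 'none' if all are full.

Answer: 0,1,2,3,4

Derivation:
col 0: top cell = '.' → open
col 1: top cell = '.' → open
col 2: top cell = '.' → open
col 3: top cell = '.' → open
col 4: top cell = '.' → open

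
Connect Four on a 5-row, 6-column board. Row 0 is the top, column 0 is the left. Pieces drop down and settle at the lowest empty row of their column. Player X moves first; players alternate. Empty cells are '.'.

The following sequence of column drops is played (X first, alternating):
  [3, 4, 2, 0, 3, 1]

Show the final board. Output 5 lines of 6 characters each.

Move 1: X drops in col 3, lands at row 4
Move 2: O drops in col 4, lands at row 4
Move 3: X drops in col 2, lands at row 4
Move 4: O drops in col 0, lands at row 4
Move 5: X drops in col 3, lands at row 3
Move 6: O drops in col 1, lands at row 4

Answer: ......
......
......
...X..
OOXXO.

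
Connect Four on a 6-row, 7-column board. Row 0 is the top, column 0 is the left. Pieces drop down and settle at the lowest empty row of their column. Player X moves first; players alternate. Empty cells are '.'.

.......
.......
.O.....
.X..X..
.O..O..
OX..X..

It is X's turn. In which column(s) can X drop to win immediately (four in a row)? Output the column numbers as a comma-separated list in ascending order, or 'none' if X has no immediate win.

Answer: none

Derivation:
col 0: drop X → no win
col 1: drop X → no win
col 2: drop X → no win
col 3: drop X → no win
col 4: drop X → no win
col 5: drop X → no win
col 6: drop X → no win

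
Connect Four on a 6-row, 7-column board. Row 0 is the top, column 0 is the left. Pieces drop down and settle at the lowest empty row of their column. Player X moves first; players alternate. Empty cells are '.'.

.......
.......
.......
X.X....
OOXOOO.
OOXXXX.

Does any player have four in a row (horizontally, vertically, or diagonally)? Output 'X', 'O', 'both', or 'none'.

X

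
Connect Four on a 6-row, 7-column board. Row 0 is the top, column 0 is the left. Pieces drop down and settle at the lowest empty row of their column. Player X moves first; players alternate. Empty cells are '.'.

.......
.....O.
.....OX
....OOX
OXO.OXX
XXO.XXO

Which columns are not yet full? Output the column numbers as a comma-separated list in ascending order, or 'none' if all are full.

Answer: 0,1,2,3,4,5,6

Derivation:
col 0: top cell = '.' → open
col 1: top cell = '.' → open
col 2: top cell = '.' → open
col 3: top cell = '.' → open
col 4: top cell = '.' → open
col 5: top cell = '.' → open
col 6: top cell = '.' → open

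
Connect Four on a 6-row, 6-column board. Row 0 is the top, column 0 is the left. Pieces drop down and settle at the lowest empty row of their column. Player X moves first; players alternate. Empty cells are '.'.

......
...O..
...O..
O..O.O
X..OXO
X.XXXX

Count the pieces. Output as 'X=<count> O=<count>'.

X=7 O=7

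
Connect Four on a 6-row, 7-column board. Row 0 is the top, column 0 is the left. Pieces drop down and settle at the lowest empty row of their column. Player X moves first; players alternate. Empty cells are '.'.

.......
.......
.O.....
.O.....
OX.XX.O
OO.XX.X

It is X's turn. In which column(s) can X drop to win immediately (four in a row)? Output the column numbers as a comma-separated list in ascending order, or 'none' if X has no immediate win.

Answer: 5

Derivation:
col 0: drop X → no win
col 1: drop X → no win
col 2: drop X → no win
col 3: drop X → no win
col 4: drop X → no win
col 5: drop X → WIN!
col 6: drop X → no win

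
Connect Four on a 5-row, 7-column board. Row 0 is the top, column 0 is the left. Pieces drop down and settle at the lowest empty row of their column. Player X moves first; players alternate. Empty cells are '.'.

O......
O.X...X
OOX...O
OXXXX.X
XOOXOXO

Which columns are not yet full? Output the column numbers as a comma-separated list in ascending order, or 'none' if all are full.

Answer: 1,2,3,4,5,6

Derivation:
col 0: top cell = 'O' → FULL
col 1: top cell = '.' → open
col 2: top cell = '.' → open
col 3: top cell = '.' → open
col 4: top cell = '.' → open
col 5: top cell = '.' → open
col 6: top cell = '.' → open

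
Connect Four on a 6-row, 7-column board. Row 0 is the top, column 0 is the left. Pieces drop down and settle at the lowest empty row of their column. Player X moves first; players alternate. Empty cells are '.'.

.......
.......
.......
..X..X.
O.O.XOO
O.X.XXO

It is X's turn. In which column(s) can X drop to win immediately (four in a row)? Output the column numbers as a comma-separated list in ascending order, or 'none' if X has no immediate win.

Answer: 3

Derivation:
col 0: drop X → no win
col 1: drop X → no win
col 2: drop X → no win
col 3: drop X → WIN!
col 4: drop X → no win
col 5: drop X → no win
col 6: drop X → no win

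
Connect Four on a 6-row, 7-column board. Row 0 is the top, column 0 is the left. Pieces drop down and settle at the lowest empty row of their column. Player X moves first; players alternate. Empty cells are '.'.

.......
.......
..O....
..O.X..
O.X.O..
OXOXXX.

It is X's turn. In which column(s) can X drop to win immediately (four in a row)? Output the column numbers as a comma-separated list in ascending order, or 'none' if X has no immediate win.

Answer: 6

Derivation:
col 0: drop X → no win
col 1: drop X → no win
col 2: drop X → no win
col 3: drop X → no win
col 4: drop X → no win
col 5: drop X → no win
col 6: drop X → WIN!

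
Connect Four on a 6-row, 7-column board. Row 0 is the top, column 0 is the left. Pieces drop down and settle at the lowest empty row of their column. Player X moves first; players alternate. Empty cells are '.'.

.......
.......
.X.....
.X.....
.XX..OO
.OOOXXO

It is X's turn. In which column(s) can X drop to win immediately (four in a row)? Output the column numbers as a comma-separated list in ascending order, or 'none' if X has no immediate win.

Answer: 1

Derivation:
col 0: drop X → no win
col 1: drop X → WIN!
col 2: drop X → no win
col 3: drop X → no win
col 4: drop X → no win
col 5: drop X → no win
col 6: drop X → no win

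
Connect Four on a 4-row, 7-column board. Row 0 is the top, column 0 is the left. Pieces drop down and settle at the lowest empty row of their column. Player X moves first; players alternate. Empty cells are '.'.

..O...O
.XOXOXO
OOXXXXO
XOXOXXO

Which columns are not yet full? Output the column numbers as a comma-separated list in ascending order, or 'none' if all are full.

col 0: top cell = '.' → open
col 1: top cell = '.' → open
col 2: top cell = 'O' → FULL
col 3: top cell = '.' → open
col 4: top cell = '.' → open
col 5: top cell = '.' → open
col 6: top cell = 'O' → FULL

Answer: 0,1,3,4,5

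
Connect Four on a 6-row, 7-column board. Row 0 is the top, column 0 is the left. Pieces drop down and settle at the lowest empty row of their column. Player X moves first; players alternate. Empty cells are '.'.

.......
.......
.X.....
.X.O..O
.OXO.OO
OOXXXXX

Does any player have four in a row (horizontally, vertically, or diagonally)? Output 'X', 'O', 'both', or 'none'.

X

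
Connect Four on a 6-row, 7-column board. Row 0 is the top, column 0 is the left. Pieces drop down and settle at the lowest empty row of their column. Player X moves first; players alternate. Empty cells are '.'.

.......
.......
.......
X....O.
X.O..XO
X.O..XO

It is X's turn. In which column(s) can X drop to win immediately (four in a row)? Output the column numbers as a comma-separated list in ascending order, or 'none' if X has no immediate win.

col 0: drop X → WIN!
col 1: drop X → no win
col 2: drop X → no win
col 3: drop X → no win
col 4: drop X → no win
col 5: drop X → no win
col 6: drop X → no win

Answer: 0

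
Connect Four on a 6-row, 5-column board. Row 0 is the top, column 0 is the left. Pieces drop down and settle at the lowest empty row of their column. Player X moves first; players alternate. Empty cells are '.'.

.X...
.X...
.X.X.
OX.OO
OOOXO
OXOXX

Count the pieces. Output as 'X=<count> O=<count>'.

X=9 O=9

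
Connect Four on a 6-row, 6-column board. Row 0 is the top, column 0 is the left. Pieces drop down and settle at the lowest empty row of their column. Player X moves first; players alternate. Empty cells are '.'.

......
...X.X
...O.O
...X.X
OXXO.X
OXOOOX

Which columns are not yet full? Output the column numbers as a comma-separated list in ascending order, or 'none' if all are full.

Answer: 0,1,2,3,4,5

Derivation:
col 0: top cell = '.' → open
col 1: top cell = '.' → open
col 2: top cell = '.' → open
col 3: top cell = '.' → open
col 4: top cell = '.' → open
col 5: top cell = '.' → open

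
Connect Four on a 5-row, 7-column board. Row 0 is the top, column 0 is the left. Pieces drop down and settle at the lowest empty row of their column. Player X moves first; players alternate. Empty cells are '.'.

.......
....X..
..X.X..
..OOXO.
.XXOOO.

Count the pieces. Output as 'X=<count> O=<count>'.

X=6 O=6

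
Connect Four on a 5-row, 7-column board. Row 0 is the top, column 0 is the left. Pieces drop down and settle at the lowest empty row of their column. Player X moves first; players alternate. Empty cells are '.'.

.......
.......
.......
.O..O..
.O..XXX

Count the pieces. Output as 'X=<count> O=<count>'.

X=3 O=3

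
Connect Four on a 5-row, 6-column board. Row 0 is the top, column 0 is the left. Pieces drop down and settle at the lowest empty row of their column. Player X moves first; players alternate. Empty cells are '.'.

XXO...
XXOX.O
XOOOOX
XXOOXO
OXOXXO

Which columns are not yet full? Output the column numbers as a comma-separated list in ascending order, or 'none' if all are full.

Answer: 3,4,5

Derivation:
col 0: top cell = 'X' → FULL
col 1: top cell = 'X' → FULL
col 2: top cell = 'O' → FULL
col 3: top cell = '.' → open
col 4: top cell = '.' → open
col 5: top cell = '.' → open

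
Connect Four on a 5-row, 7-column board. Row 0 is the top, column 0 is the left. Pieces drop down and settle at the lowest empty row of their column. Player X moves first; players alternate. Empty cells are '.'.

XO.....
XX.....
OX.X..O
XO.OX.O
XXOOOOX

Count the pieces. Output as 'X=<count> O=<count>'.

X=10 O=10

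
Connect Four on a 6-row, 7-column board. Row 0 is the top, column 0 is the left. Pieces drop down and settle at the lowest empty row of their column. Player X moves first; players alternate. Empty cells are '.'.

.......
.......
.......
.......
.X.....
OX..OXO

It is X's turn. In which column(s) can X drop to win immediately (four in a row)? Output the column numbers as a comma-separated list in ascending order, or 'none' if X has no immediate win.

Answer: none

Derivation:
col 0: drop X → no win
col 1: drop X → no win
col 2: drop X → no win
col 3: drop X → no win
col 4: drop X → no win
col 5: drop X → no win
col 6: drop X → no win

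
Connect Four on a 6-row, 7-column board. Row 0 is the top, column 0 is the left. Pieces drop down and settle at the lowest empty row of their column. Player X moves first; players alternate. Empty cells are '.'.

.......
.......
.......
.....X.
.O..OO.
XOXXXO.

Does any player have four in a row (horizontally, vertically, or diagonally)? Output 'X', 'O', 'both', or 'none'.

none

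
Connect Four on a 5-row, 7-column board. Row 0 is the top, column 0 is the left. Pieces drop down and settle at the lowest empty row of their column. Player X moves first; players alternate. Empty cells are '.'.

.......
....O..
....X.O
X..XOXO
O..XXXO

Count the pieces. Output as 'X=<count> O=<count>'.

X=7 O=6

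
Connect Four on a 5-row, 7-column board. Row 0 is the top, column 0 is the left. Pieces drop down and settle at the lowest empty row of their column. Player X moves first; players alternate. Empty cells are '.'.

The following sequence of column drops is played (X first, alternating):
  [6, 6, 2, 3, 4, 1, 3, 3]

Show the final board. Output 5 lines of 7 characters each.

Move 1: X drops in col 6, lands at row 4
Move 2: O drops in col 6, lands at row 3
Move 3: X drops in col 2, lands at row 4
Move 4: O drops in col 3, lands at row 4
Move 5: X drops in col 4, lands at row 4
Move 6: O drops in col 1, lands at row 4
Move 7: X drops in col 3, lands at row 3
Move 8: O drops in col 3, lands at row 2

Answer: .......
.......
...O...
...X..O
.OXOX.X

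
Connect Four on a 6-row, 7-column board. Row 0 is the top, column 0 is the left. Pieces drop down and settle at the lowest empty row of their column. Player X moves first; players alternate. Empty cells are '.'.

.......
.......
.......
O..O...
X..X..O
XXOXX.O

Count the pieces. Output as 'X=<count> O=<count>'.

X=6 O=5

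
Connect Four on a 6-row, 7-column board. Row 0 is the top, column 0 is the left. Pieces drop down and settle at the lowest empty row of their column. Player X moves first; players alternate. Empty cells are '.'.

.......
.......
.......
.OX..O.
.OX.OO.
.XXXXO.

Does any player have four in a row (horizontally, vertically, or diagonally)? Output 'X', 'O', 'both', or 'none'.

X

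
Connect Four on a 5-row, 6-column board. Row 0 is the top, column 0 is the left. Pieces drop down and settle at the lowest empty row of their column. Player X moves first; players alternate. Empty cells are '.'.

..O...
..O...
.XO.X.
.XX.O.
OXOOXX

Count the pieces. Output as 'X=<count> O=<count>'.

X=7 O=7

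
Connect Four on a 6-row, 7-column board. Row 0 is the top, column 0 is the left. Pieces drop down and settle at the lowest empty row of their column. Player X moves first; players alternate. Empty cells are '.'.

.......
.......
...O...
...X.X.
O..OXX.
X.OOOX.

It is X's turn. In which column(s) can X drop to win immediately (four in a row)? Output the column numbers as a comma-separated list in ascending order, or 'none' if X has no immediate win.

Answer: 5

Derivation:
col 0: drop X → no win
col 1: drop X → no win
col 2: drop X → no win
col 3: drop X → no win
col 4: drop X → no win
col 5: drop X → WIN!
col 6: drop X → no win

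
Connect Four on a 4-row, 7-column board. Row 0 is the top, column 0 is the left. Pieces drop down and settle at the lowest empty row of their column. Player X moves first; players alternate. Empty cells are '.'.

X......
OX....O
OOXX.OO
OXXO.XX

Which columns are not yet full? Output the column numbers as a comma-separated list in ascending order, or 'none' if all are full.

Answer: 1,2,3,4,5,6

Derivation:
col 0: top cell = 'X' → FULL
col 1: top cell = '.' → open
col 2: top cell = '.' → open
col 3: top cell = '.' → open
col 4: top cell = '.' → open
col 5: top cell = '.' → open
col 6: top cell = '.' → open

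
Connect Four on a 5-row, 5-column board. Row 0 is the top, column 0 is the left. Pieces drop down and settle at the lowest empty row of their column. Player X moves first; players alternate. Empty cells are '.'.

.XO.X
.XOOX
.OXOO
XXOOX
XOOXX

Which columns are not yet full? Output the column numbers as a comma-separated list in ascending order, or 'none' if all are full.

Answer: 0,3

Derivation:
col 0: top cell = '.' → open
col 1: top cell = 'X' → FULL
col 2: top cell = 'O' → FULL
col 3: top cell = '.' → open
col 4: top cell = 'X' → FULL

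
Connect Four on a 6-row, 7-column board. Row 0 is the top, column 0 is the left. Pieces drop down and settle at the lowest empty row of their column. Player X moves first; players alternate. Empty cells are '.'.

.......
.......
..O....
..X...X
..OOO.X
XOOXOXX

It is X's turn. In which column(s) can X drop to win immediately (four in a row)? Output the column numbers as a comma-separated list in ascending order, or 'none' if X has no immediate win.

col 0: drop X → no win
col 1: drop X → no win
col 2: drop X → no win
col 3: drop X → no win
col 4: drop X → no win
col 5: drop X → no win
col 6: drop X → WIN!

Answer: 6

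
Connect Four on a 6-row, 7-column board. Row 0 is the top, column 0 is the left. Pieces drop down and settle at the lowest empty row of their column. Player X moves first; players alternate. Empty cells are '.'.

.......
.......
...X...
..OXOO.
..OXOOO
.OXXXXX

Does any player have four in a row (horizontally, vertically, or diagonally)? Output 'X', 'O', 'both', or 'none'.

X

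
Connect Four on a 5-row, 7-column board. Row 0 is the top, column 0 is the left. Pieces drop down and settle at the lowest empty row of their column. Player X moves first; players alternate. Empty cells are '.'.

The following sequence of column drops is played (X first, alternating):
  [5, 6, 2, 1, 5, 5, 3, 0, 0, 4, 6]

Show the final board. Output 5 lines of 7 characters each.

Answer: .......
.......
.....O.
X....XX
OOXXOXO

Derivation:
Move 1: X drops in col 5, lands at row 4
Move 2: O drops in col 6, lands at row 4
Move 3: X drops in col 2, lands at row 4
Move 4: O drops in col 1, lands at row 4
Move 5: X drops in col 5, lands at row 3
Move 6: O drops in col 5, lands at row 2
Move 7: X drops in col 3, lands at row 4
Move 8: O drops in col 0, lands at row 4
Move 9: X drops in col 0, lands at row 3
Move 10: O drops in col 4, lands at row 4
Move 11: X drops in col 6, lands at row 3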